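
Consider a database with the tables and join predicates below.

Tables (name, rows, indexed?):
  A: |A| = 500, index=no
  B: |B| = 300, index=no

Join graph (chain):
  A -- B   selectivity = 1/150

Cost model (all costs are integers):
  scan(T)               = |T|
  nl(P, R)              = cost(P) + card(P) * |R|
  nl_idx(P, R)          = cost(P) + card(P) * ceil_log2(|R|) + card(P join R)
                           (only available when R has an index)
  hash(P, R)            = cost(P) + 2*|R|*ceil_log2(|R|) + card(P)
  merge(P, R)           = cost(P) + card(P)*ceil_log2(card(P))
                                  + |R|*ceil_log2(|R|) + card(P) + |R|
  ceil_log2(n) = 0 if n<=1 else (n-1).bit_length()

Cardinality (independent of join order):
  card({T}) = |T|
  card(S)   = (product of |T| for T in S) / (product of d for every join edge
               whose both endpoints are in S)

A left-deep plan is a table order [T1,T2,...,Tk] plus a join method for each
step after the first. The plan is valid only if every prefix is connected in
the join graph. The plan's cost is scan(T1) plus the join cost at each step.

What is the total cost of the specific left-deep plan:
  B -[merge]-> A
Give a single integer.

step 1: scan B: cost=300, card=300
step 2: join A via merge
    card(P join A) = 300*500/(150) = 1000
    cost = 300 + 300*9 + 500*9 + 300 + 500 = 8300

8300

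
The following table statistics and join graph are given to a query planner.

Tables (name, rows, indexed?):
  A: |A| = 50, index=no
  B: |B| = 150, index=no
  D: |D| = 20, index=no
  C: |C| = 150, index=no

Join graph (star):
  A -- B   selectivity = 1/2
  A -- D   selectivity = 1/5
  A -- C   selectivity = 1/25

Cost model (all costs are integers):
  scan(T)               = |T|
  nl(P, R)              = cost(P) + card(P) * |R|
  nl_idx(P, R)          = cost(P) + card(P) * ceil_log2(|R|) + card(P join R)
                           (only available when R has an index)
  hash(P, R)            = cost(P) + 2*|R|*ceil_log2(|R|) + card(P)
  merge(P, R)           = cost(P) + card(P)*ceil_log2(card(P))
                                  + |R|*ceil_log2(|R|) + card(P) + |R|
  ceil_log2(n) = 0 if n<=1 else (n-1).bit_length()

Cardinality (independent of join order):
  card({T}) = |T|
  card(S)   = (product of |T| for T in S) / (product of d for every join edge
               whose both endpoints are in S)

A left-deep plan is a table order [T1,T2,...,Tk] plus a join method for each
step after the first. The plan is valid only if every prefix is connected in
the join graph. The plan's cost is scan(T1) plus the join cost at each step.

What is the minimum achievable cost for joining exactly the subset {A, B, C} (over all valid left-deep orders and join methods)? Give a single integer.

3600

Selinger DP over subsets of {A,B,C}:
  {A}: scan cost=50, card=50
  {B}: scan cost=150, card=150
  {C}: scan cost=150, card=150
  {AB}: card=3750; try (A,hash)→900, (B,merge)→1750, (A,merge)→1850, (B,hash)→2500, (B,nl)→7550, (A,nl)→7650; best=900 via (A,hash)
  {AC}: card=300; try (A,hash)→900, (C,merge)→1750, (A,merge)→1850, (C,hash)→2500, (C,nl)→7550, (A,nl)→7650; best=900 via (A,hash)
  {ABC}: card=22500; try (B,hash)→3600, (B,merge)→5250, (C,hash)→7050, (B,nl)→45900, (C,merge)→51000, (C,nl)→563400; best=3600 via (B,hash)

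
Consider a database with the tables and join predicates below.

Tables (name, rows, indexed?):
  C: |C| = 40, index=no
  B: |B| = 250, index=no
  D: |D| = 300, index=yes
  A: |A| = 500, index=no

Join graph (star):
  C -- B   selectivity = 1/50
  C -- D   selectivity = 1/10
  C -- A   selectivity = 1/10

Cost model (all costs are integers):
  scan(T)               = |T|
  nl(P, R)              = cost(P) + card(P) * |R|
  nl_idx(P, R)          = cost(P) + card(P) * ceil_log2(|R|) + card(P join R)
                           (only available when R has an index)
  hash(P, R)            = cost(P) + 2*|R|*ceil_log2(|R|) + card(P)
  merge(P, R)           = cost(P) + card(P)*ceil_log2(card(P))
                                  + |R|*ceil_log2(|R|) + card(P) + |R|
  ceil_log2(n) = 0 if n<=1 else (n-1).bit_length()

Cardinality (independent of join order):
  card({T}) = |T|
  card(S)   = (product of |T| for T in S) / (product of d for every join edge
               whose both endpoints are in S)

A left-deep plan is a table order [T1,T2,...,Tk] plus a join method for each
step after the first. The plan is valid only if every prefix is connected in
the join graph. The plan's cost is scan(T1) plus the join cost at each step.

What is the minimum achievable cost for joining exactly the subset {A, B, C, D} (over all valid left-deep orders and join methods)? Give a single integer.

20780

Selinger DP over subsets of {A,B,C,D}:
  {C}: scan cost=40, card=40
  {B}: scan cost=250, card=250
  {D}: scan cost=300, card=300
  {A}: scan cost=500, card=500
  {BC}: card=200; try (C,hash)→980, (B,merge)→2570, (C,merge)→2780, (B,hash)→4080, (B,nl)→10040, (C,nl)→10250; best=980 via (C,hash)
  {CD}: card=1200; try (C,hash)→1080, (D,nl_idx)→1600, (D,merge)→3320, (C,merge)→3580, (D,hash)→5480, (D,nl)→12040 …(+1); best=1080 via (C,hash)
  {AC}: card=2000; try (C,hash)→1480, (A,merge)→5320, (C,merge)→5780, (A,hash)→9080, (A,nl)→20040, (C,nl)→20500; best=1480 via (C,hash)
  {BCD}: card=6000; try (D,merge)→5780, (B,hash)→6280, (D,hash)→6580, (D,nl_idx)→8780, (B,merge)→17730, (D,nl)→60980 …(+1); best=5780 via (D,merge)
  {ABC}: card=10000; try (B,hash)→7480, (A,merge)→7780, (A,hash)→10180, (B,merge)→27730, (A,nl)→100980, (B,nl)→501480; best=7480 via (B,hash)
  {ACD}: card=60000; try (D,hash)→8880, (A,hash)→11280, (A,merge)→20480, (D,merge)→28480, (D,nl_idx)→79480, (A,nl)→601080 …(+1); best=8880 via (D,hash)
  {ABCD}: card=300000; try (A,hash)→20780, (D,hash)→22880, (B,hash)→72880, (A,merge)→94780, (D,merge)→160480, (D,nl_idx)→397480 …(+4); best=20780 via (A,hash)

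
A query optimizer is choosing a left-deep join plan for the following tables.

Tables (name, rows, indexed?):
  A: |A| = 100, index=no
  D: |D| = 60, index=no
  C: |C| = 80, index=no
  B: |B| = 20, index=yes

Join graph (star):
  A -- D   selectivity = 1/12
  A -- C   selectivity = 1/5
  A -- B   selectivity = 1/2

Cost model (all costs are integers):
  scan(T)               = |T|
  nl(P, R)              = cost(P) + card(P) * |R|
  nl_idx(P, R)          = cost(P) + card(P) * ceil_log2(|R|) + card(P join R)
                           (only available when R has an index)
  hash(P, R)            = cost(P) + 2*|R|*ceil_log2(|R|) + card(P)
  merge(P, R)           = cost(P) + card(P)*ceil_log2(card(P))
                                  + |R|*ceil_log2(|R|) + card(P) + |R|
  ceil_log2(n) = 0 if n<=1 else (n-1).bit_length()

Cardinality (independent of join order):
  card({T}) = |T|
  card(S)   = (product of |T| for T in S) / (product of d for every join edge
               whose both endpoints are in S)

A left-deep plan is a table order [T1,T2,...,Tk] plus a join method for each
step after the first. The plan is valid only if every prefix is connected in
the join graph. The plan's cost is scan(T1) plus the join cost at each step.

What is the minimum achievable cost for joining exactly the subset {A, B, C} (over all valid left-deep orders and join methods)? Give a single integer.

Selinger DP over subsets of {A,B,C}:
  {A}: scan cost=100, card=100
  {C}: scan cost=80, card=80
  {B}: scan cost=20, card=20
  {AC}: card=1600; try (C,hash)→1320, (A,merge)→1520, (C,merge)→1540, (A,hash)→1560, (A,nl)→8080, (C,nl)→8100; best=1320 via (C,hash)
  {AB}: card=1000; try (B,hash)→400, (A,merge)→940, (B,merge)→1020, (A,hash)→1440, (B,nl_idx)→1600, (A,nl)→2020 …(+1); best=400 via (B,hash)
  {ABC}: card=16000; try (C,hash)→2520, (B,hash)→3120, (C,merge)→12040, (B,merge)→20640, (B,nl_idx)→25320, (B,nl)→33320 …(+1); best=2520 via (C,hash)

2520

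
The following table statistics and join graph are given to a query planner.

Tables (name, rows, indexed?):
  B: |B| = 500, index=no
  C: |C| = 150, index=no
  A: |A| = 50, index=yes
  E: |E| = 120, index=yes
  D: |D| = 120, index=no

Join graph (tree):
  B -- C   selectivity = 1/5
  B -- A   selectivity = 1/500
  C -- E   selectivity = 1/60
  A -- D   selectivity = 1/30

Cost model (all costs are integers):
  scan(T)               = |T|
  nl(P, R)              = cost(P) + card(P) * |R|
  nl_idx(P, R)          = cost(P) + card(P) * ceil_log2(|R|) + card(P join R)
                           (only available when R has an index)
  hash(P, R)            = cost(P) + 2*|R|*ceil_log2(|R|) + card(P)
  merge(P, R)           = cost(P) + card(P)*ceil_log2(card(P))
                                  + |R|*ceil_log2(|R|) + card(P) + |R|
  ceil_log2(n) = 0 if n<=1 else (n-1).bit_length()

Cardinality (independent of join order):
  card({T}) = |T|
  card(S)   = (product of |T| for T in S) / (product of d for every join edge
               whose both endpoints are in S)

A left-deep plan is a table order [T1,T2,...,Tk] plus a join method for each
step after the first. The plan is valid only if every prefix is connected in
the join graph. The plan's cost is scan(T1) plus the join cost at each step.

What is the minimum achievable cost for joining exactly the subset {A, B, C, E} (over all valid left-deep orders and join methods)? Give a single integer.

Selinger DP over subsets of {A,B,C,E}:
  {B}: scan cost=500, card=500
  {C}: scan cost=150, card=150
  {A}: scan cost=50, card=50
  {E}: scan cost=120, card=120
  {BC}: card=15000; try (C,hash)→3400, (B,merge)→6500, (C,merge)→6850, (B,hash)→9300, (B,nl)→75150, (C,nl)→75500; best=3400 via (C,hash)
  {AB}: card=50; try (A,hash)→1600, (A,nl_idx)→3550, (B,merge)→5400, (A,merge)→5850, (B,hash)→9100, (B,nl)→25050 …(+1); best=1600 via (A,hash)
  {CE}: card=300; try (E,nl_idx)→1500, (E,hash)→1980, (C,merge)→2430, (E,merge)→2460, (C,hash)→2640, (C,nl)→18120 …(+1); best=1500 via (E,nl_idx)
  {ABC}: card=1500; try (C,merge)→3300, (C,hash)→4050, (C,nl)→9100, (A,hash)→19000, (A,nl_idx)→94900, (A,merge)→228750 …(+1); best=3300 via (C,merge)
  {BCE}: card=30000; try (B,merge)→9500, (B,hash)→10800, (E,hash)→20080, (E,nl_idx)→138400, (B,nl)→151500, (E,merge)→229360 …(+1); best=9500 via (B,merge)
  {ABCE}: card=3000; try (E,hash)→6480, (E,nl_idx)→16800, (E,merge)→22260, (A,hash)→40100, (E,nl)→183300, (A,nl_idx)→192500 …(+2); best=6480 via (E,hash)

6480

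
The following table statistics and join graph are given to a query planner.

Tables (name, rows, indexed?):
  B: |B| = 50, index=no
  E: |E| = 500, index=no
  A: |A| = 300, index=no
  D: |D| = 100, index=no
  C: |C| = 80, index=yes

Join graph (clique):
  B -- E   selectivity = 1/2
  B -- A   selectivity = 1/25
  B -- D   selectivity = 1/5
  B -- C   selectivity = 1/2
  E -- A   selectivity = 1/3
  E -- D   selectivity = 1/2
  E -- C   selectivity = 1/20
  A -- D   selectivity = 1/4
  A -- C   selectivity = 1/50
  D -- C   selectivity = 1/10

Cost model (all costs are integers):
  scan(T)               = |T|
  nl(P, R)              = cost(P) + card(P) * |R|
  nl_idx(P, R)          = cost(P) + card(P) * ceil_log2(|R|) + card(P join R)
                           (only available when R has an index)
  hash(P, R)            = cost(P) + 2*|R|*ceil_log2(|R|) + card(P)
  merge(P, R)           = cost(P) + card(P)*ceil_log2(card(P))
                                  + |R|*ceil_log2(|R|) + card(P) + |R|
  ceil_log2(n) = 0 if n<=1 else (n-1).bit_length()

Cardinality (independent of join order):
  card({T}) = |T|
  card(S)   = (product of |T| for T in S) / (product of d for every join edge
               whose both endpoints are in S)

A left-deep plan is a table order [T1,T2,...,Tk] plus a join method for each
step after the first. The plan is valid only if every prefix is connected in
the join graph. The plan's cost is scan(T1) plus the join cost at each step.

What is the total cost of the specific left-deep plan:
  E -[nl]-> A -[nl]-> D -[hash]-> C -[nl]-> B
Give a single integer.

step 1: scan E: cost=500, card=500
step 2: join A via nl
    card(P join A) = 500*300/(3) = 50000
    cost = 500 + 500*300 = 150500
step 3: join D via nl
    card(P join D) = 50000*100/(2*4) = 625000
    cost = 150500 + 50000*100 = 5150500
step 4: join C via hash
    card(P join C) = 625000*80/(20*50*10) = 5000
    cost = 5150500 + 2*80*7 + 625000 = 5776620
step 5: join B via nl
    card(P join B) = 5000*50/(2*25*5*2) = 500
    cost = 5776620 + 5000*50 = 6026620

6026620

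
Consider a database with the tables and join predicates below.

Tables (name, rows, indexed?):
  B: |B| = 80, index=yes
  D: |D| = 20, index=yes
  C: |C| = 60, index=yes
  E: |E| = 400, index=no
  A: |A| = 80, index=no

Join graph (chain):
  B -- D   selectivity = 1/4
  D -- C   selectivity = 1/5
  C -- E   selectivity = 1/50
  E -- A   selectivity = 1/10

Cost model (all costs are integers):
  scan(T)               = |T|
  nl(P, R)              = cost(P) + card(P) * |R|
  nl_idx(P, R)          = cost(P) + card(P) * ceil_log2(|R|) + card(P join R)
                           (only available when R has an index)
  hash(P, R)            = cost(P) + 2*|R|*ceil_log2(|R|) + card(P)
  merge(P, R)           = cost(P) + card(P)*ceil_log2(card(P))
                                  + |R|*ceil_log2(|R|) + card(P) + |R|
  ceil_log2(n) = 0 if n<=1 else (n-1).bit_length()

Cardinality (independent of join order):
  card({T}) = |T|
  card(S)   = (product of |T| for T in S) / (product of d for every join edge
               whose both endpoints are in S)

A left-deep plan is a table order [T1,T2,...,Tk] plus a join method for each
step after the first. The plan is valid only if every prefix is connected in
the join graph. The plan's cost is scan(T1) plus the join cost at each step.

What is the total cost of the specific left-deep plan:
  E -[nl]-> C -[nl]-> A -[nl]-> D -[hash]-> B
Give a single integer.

step 1: scan E: cost=400, card=400
step 2: join C via nl
    card(P join C) = 400*60/(50) = 480
    cost = 400 + 400*60 = 24400
step 3: join A via nl
    card(P join A) = 480*80/(10) = 3840
    cost = 24400 + 480*80 = 62800
step 4: join D via nl
    card(P join D) = 3840*20/(5) = 15360
    cost = 62800 + 3840*20 = 139600
step 5: join B via hash
    card(P join B) = 15360*80/(4) = 307200
    cost = 139600 + 2*80*7 + 15360 = 156080

156080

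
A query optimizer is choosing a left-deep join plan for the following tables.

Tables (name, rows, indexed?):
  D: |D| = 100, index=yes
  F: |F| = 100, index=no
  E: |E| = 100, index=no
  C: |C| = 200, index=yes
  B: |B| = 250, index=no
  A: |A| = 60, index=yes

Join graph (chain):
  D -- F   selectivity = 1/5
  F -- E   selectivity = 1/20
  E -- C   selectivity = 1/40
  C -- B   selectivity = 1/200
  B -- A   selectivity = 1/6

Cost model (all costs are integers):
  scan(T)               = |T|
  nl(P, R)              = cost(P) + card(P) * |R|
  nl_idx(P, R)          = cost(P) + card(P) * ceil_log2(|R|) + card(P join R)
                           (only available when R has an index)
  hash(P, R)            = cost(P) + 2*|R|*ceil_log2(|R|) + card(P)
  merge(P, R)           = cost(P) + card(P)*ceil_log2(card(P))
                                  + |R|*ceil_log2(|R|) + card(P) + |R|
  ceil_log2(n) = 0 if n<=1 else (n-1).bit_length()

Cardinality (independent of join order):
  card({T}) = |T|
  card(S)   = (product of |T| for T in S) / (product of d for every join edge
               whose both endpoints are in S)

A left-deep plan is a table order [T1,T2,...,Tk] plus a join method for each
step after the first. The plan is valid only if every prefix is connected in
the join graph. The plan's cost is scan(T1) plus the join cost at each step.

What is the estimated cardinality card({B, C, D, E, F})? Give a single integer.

62500

Tables in S: B(250), C(200), D(100), E(100), F(100)
Edges inside S: D-F(d=5), F-E(d=20), E-C(d=40), C-B(d=200)
numerator = 250 * 200 * 100 * 100 * 100 = 50000000000
denominator = 5 * 20 * 40 * 200 = 800000
card(S) = 50000000000 / 800000 = 62500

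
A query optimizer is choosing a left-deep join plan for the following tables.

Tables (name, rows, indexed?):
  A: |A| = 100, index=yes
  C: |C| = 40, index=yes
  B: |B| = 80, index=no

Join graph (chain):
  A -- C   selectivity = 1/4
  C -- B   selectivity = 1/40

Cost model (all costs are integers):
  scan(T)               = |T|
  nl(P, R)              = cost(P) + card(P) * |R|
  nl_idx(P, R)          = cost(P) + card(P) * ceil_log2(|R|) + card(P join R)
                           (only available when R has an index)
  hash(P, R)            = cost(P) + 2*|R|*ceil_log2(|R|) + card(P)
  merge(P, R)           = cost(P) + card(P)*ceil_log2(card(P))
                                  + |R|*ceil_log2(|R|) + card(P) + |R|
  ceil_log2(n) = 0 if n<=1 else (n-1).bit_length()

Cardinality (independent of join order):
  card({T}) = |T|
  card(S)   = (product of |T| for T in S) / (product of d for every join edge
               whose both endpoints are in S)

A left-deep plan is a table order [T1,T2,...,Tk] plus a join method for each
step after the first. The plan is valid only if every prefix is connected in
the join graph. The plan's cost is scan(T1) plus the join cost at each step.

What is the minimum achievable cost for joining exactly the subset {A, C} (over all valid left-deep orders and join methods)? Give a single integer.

680

Selinger DP over subsets of {A,C}:
  {A}: scan cost=100, card=100
  {C}: scan cost=40, card=40
  {AC}: card=1000; try (C,hash)→680, (A,merge)→1120, (C,merge)→1180, (A,nl_idx)→1320, (A,hash)→1480, (C,nl_idx)→1700 …(+2); best=680 via (C,hash)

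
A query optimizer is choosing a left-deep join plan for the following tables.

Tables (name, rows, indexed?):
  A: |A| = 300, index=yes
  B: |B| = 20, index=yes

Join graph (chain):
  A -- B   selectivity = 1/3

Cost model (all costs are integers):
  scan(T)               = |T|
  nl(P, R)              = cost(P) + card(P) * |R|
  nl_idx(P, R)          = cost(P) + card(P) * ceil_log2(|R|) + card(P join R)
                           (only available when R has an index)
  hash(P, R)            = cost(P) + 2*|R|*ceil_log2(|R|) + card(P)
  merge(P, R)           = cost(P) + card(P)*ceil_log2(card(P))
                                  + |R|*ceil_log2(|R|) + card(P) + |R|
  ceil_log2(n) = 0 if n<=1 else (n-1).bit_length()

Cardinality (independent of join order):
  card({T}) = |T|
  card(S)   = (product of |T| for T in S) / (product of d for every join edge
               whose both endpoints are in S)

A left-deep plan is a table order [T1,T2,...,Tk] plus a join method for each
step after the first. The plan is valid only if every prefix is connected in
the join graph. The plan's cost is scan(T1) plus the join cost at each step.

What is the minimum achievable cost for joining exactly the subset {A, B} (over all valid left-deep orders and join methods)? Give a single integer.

800

Selinger DP over subsets of {A,B}:
  {A}: scan cost=300, card=300
  {B}: scan cost=20, card=20
  {AB}: card=2000; try (B,hash)→800, (A,nl_idx)→2200, (A,merge)→3140, (B,merge)→3420, (B,nl_idx)→3800, (A,hash)→5440 …(+2); best=800 via (B,hash)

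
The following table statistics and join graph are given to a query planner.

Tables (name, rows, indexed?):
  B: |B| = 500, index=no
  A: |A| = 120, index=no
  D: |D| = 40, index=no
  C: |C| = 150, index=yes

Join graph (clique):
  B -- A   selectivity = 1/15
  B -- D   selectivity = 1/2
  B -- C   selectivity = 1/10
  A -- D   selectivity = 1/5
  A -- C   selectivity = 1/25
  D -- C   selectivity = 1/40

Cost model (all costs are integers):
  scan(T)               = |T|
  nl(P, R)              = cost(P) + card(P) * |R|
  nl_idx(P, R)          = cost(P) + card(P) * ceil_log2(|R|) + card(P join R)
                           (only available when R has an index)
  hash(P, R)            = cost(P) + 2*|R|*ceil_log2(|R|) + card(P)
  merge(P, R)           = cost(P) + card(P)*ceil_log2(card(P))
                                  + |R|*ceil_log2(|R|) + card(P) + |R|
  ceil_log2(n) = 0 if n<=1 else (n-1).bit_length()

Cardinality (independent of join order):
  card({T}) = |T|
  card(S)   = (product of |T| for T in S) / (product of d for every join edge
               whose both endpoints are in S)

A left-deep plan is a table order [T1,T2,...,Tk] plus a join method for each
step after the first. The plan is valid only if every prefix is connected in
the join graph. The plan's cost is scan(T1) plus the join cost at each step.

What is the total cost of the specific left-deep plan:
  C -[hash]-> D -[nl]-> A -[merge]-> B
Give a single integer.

step 1: scan C: cost=150, card=150
step 2: join D via hash
    card(P join D) = 150*40/(40) = 150
    cost = 150 + 2*40*6 + 150 = 780
step 3: join A via nl
    card(P join A) = 150*120/(5*25) = 144
    cost = 780 + 150*120 = 18780
step 4: join B via merge
    card(P join B) = 144*500/(15*2*10) = 240
    cost = 18780 + 144*8 + 500*9 + 144 + 500 = 25076

25076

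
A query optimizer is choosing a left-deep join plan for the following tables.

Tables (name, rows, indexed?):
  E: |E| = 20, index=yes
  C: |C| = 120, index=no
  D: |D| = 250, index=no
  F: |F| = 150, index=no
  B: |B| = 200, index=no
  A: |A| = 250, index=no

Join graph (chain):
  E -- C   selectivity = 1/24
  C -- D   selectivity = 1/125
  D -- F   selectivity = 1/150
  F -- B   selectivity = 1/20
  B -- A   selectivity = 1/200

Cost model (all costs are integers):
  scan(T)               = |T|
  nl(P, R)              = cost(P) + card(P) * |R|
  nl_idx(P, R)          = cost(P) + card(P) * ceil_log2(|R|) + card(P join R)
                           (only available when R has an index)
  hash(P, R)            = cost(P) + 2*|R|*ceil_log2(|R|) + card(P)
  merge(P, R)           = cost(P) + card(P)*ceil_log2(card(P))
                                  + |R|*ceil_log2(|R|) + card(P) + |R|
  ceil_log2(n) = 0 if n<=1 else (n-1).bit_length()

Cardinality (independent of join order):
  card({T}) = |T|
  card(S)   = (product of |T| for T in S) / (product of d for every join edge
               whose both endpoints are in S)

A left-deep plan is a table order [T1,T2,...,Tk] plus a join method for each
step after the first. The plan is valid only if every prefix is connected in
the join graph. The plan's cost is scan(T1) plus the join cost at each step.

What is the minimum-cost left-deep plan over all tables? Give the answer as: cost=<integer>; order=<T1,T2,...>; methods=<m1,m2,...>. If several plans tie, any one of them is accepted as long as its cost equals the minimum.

cost=14620; order=D,C,E,F,B,A; methods=hash,hash,hash,hash,hash

Selinger DP (subsets sized 1..n):
  {E}: scan cost=20, card=20
  {C}: scan cost=120, card=120
  {D}: scan cost=250, card=250
  {F}: scan cost=150, card=150
  {B}: scan cost=200, card=200
  {A}: scan cost=250, card=250
  {CE}: card=100; try (E,hash)→440, (E,nl_idx)→820, (C,merge)→1100, (E,merge)→1200, (C,hash)→1720, (C,nl)→2420 …(+1); best=440 via (E,hash)
  {CD}: card=240; try (C,hash)→2180, (D,merge)→3330, (C,merge)→3460, (D,hash)→4240, (D,nl)→30120, (C,nl)→30250; best=2180 via (C,hash)
  {DF}: card=250; try (F,hash)→2900, (D,merge)→3750, (F,merge)→3850, (D,hash)→4300, (D,nl)→37650, (F,nl)→37750; best=2900 via (F,hash)
  {BF}: card=1500; try (F,hash)→2800, (B,merge)→3300, (F,merge)→3350, (B,hash)→3500, (B,nl)→30150, (F,nl)→30200; best=2800 via (F,hash)
  {AB}: card=250; try (B,hash)→3700, (A,merge)→4250, (B,merge)→4300, (A,hash)→4400, (A,nl)→50200, (B,nl)→50250; best=3700 via (B,hash)
  {CDE}: card=200; try (E,hash)→2620, (D,merge)→3490, (E,nl_idx)→3580, (E,merge)→4460, (D,hash)→4540, (E,nl)→6980 …(+1); best=2620 via (E,hash)
  {CDF}: card=240; try (F,hash)→4820, (C,hash)→4830, (F,merge)→5690, (C,merge)→6110, (C,nl)→32900, (F,nl)→38180; best=4820 via (F,hash)
  {BDF}: card=2500; try (B,hash)→6350, (B,merge)→6950, (D,hash)→8300, (D,merge)→23050, (B,nl)→52900, (D,nl)→377800; best=6350 via (B,hash)
  {ABF}: card=1875; try (F,hash)→6350, (F,merge)→7300, (A,hash)→8300, (A,merge)→23050, (F,nl)→41200, (A,nl)→377800; best=6350 via (F,hash)
  {CDEF}: card=200; try (F,hash)→5220, (E,hash)→5260, (F,merge)→5770, (E,nl_idx)→6220, (E,merge)→7100, (E,nl)→9620 …(+1); best=5220 via (F,hash)
  {BCDF}: card=2400; try (B,hash)→8260, (B,merge)→8780, (C,hash)→10530, (C,merge)→39810, (B,nl)→52820, (C,nl)→306350; best=8260 via (B,hash)
  {ABDF}: card=3125; try (D,hash)→12225, (A,hash)→12850, (D,merge)→31100, (A,merge)→41100, (D,nl)→475100, (A,nl)→631350; best=12225 via (D,hash)
  {BCDEF}: card=2000; try (B,hash)→8620, (B,merge)→8820, (E,hash)→10860, (E,nl_idx)→22260, (E,merge)→39580, (B,nl)→45220 …(+1); best=8620 via (B,hash)
  {ABCDF}: card=3000; try (A,hash)→14660, (C,hash)→17030, (A,merge)→41710, (C,merge)→53810, (C,nl)→387225, (A,nl)→608260; best=14660 via (A,hash)
  {ABCDEF}: card=2500; try (A,hash)→14620, (E,hash)→17860, (E,nl_idx)→32160, (A,merge)→34870, (E,merge)→53780, (E,nl)→74660 …(+1); best=14620 via (A,hash)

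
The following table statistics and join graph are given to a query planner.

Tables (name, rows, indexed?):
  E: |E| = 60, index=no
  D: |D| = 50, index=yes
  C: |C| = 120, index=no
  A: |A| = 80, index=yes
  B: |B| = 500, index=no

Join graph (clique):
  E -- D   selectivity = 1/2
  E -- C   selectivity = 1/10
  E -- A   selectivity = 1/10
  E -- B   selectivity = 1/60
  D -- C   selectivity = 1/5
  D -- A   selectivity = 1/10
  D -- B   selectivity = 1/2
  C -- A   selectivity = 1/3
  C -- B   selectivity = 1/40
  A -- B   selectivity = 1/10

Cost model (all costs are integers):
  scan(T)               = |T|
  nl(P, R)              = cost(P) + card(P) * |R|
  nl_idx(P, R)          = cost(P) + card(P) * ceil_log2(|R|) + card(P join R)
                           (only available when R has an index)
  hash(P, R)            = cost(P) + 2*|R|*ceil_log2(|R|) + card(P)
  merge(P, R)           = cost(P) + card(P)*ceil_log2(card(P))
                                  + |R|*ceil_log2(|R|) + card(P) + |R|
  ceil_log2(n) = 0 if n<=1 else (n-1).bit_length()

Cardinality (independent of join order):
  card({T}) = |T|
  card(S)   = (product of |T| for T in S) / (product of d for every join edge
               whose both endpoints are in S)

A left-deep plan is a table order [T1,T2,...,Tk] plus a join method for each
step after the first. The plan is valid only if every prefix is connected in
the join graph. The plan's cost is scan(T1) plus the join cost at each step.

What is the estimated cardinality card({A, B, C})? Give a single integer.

Tables in S: A(80), B(500), C(120)
Edges inside S: C-A(d=3), C-B(d=40), A-B(d=10)
numerator = 80 * 500 * 120 = 4800000
denominator = 3 * 40 * 10 = 1200
card(S) = 4800000 / 1200 = 4000

4000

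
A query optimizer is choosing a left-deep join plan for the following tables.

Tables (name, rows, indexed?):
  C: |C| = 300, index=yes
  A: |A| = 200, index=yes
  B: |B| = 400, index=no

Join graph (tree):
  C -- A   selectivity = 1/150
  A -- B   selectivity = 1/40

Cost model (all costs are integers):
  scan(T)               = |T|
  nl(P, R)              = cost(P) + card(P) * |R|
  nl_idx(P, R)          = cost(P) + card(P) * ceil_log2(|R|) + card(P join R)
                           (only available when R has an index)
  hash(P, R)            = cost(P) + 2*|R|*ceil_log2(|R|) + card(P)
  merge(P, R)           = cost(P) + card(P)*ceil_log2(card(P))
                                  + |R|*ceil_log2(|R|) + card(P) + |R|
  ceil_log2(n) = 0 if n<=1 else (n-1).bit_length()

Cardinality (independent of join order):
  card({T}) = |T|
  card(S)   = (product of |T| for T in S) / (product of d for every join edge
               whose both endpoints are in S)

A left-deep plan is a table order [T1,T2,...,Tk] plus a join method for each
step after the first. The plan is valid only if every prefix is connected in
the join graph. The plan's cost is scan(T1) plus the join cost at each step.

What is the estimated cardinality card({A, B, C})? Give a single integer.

Tables in S: A(200), B(400), C(300)
Edges inside S: C-A(d=150), A-B(d=40)
numerator = 200 * 400 * 300 = 24000000
denominator = 150 * 40 = 6000
card(S) = 24000000 / 6000 = 4000

4000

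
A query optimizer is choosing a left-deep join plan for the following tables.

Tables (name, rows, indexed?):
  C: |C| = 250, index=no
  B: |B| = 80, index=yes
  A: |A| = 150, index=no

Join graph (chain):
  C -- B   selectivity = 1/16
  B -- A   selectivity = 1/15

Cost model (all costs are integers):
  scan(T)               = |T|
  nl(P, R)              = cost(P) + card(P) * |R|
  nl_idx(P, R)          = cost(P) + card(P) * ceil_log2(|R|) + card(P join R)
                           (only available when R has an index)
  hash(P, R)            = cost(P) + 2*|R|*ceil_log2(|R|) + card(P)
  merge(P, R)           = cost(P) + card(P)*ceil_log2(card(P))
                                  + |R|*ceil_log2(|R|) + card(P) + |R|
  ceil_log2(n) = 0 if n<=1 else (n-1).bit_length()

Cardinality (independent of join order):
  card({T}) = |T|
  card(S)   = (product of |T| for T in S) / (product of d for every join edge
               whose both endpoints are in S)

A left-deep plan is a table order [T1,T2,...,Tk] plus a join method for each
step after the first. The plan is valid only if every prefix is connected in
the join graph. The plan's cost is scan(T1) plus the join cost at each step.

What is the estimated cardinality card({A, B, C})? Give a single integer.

12500

Tables in S: A(150), B(80), C(250)
Edges inside S: C-B(d=16), B-A(d=15)
numerator = 150 * 80 * 250 = 3000000
denominator = 16 * 15 = 240
card(S) = 3000000 / 240 = 12500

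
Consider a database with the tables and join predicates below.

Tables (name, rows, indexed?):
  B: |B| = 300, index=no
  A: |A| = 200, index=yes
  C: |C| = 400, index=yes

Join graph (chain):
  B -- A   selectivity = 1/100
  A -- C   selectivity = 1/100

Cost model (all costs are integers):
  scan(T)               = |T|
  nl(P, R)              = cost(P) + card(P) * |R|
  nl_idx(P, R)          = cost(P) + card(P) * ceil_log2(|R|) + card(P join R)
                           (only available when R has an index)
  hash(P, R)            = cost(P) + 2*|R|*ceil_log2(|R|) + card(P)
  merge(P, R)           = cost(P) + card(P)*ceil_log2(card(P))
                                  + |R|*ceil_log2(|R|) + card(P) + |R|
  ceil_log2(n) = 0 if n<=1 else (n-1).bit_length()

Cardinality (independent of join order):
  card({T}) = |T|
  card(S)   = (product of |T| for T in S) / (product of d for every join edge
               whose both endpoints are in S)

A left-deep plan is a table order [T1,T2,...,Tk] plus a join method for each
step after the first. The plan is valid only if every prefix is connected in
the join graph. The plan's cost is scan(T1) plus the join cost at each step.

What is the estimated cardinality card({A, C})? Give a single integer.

800

Tables in S: A(200), C(400)
Edges inside S: A-C(d=100)
numerator = 200 * 400 = 80000
denominator = 100 = 100
card(S) = 80000 / 100 = 800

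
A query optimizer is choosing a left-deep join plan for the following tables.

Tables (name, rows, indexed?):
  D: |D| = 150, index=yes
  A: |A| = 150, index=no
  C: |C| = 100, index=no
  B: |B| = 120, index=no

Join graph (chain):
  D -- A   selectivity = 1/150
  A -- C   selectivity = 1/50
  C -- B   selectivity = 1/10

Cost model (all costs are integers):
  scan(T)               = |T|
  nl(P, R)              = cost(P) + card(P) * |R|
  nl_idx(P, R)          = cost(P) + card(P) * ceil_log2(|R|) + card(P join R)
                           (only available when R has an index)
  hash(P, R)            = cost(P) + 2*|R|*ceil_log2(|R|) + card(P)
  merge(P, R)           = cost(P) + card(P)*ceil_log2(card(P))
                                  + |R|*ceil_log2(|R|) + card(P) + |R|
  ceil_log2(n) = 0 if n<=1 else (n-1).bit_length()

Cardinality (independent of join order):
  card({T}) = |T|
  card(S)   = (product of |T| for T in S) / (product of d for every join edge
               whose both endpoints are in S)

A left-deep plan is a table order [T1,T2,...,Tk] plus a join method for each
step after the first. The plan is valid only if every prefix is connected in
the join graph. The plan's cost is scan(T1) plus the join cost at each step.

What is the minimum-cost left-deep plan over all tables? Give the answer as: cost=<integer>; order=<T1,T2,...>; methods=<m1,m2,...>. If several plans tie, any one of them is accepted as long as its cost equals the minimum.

cost=5030; order=A,D,C,B; methods=nl_idx,hash,hash

Selinger DP (subsets sized 1..n):
  {D}: scan cost=150, card=150
  {A}: scan cost=150, card=150
  {C}: scan cost=100, card=100
  {B}: scan cost=120, card=120
  {AD}: card=150; try (D,nl_idx)→1500, (D,hash)→2700, (A,hash)→2700, (D,merge)→2850, (A,merge)→2850, (D,nl)→22650 …(+1); best=1500 via (D,nl_idx)
  {AC}: card=300; try (C,hash)→1700, (A,merge)→2250, (C,merge)→2300, (A,hash)→2600, (A,nl)→15100, (C,nl)→15150; best=1700 via (C,hash)
  {BC}: card=1200; try (C,hash)→1640, (B,merge)→1860, (C,merge)→1880, (B,hash)→1880, (B,nl)→12100, (C,nl)→12120; best=1640 via (C,hash)
  {ACD}: card=300; try (C,hash)→3050, (C,merge)→3650, (D,hash)→4400, (D,nl_idx)→4400, (D,merge)→6050, (C,nl)→16500 …(+1); best=3050 via (C,hash)
  {ABC}: card=3600; try (B,hash)→3680, (A,hash)→5240, (B,merge)→5660, (A,merge)→17390, (B,nl)→37700, (A,nl)→181640; best=3680 via (B,hash)
  {ABCD}: card=3600; try (B,hash)→5030, (B,merge)→7010, (D,hash)→9680, (D,nl_idx)→36080, (B,nl)→39050, (D,merge)→51830 …(+1); best=5030 via (B,hash)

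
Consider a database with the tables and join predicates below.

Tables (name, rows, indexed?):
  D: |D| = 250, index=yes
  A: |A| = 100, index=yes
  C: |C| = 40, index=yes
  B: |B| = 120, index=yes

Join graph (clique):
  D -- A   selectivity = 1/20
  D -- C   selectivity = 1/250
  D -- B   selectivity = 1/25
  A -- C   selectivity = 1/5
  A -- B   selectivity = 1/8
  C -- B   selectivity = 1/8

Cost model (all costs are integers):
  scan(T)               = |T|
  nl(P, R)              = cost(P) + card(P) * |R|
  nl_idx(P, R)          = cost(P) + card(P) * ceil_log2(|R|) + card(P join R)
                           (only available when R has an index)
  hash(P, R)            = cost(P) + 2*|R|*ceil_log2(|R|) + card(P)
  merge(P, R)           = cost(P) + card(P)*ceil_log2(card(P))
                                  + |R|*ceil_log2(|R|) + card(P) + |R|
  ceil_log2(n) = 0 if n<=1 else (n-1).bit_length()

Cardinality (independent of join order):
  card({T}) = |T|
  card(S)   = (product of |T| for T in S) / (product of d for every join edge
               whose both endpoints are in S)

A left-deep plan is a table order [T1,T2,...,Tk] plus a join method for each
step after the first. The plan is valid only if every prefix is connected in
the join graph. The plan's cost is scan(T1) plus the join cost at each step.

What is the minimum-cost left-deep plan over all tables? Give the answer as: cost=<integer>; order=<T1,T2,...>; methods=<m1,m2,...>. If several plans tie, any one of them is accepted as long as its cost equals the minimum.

Selinger DP (subsets sized 1..n):
  {D}: scan cost=250, card=250
  {A}: scan cost=100, card=100
  {C}: scan cost=40, card=40
  {B}: scan cost=120, card=120
  {AD}: card=1250; try (A,hash)→1900, (D,nl_idx)→2150, (D,merge)→3150, (A,nl_idx)→3250, (A,merge)→3300, (D,hash)→4200 …(+2); best=1900 via (A,hash)
  {CD}: card=40; try (D,nl_idx)→400, (C,hash)→980, (C,nl_idx)→1790, (D,merge)→2570, (C,merge)→2780, (D,hash)→4080 …(+2); best=400 via (D,nl_idx)
  {BD}: card=1200; try (B,hash)→2180, (D,nl_idx)→2280, (B,nl_idx)→3200, (D,merge)→3330, (B,merge)→3460, (D,hash)→4240 …(+2); best=2180 via (B,hash)
  {AC}: card=800; try (C,hash)→680, (A,merge)→1120, (A,nl_idx)→1120, (C,merge)→1180, (A,hash)→1480, (C,nl_idx)→1500 …(+2); best=680 via (C,hash)
  {AB}: card=1500; try (A,hash)→1640, (B,merge)→1860, (B,hash)→1880, (A,merge)→1880, (B,nl_idx)→2300, (A,nl_idx)→2460 …(+2); best=1640 via (A,hash)
  {BC}: card=600; try (C,hash)→720, (B,nl_idx)→920, (B,merge)→1280, (C,merge)→1360, (C,nl_idx)→1440, (B,hash)→1760 …(+2); best=720 via (C,hash)
  {ACD}: card=40; try (A,nl_idx)→720, (A,merge)→1480, (A,hash)→1840, (C,hash)→3630, (A,nl)→4400, (D,hash)→5480 …(+6); best=720 via (A,nl_idx)
  {ABD}: card=750; try (A,hash)→4780, (B,hash)→4830, (D,hash)→7140, (A,nl_idx)→11330, (B,nl_idx)→11400, (D,nl_idx)→14390 …(+6); best=4780 via (A,hash)
  {BCD}: card=24; try (B,nl_idx)→704, (B,merge)→1640, (B,hash)→2120, (C,hash)→3860, (B,nl)→5200, (D,hash)→5320 …(+6); best=704 via (B,nl_idx)
  {ABC}: card=1500; try (A,hash)→2720, (B,hash)→3160, (C,hash)→3620, (A,nl_idx)→6420, (B,nl_idx)→7780, (A,merge)→8120 …(+6); best=2720 via (A,hash)
  {ABCD}: card=3; try (A,nl_idx)→875, (B,nl_idx)→1003, (A,merge)→1648, (B,merge)→1960, (A,hash)→2128, (B,hash)→2440 …(+10); best=875 via (A,nl_idx)

cost=875; order=C,D,B,A; methods=nl_idx,nl_idx,nl_idx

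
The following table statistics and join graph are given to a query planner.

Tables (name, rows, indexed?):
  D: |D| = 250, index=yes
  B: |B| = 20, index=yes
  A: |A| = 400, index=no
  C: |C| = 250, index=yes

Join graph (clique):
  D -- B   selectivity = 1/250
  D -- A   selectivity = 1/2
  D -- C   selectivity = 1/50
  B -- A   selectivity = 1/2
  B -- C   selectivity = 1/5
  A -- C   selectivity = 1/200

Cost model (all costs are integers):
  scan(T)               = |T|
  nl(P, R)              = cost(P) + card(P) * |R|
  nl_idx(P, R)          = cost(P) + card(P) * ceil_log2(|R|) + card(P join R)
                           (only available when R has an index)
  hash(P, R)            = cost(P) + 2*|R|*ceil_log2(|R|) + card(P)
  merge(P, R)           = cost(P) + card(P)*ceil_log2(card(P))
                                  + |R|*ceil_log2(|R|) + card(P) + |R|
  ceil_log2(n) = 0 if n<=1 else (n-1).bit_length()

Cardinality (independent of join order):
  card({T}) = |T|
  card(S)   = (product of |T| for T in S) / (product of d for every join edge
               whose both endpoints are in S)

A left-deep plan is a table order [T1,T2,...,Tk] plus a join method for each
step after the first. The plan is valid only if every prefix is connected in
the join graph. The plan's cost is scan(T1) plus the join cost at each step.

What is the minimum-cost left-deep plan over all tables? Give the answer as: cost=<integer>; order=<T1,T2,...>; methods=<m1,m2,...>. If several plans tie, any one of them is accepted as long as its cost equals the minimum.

Selinger DP (subsets sized 1..n):
  {D}: scan cost=250, card=250
  {B}: scan cost=20, card=20
  {A}: scan cost=400, card=400
  {C}: scan cost=250, card=250
  {BD}: card=20; try (D,nl_idx)→200, (B,hash)→700, (B,nl_idx)→1520, (D,merge)→2390, (B,merge)→2620, (D,hash)→4040 …(+2); best=200 via (D,nl_idx)
  {AD}: card=50000; try (D,hash)→4800, (A,merge)→6500, (D,merge)→6650, (A,hash)→7700, (D,nl_idx)→53600, (A,nl)→100250 …(+1); best=4800 via (D,hash)
  {CD}: card=1250; try (D,nl_idx)→3500, (C,nl_idx)→3500, (D,hash)→4500, (C,hash)→4500, (D,merge)→4750, (C,merge)→4750 …(+2); best=3500 via (D,nl_idx)
  {AB}: card=4000; try (B,hash)→1000, (A,merge)→4140, (B,merge)→4520, (B,nl_idx)→6400, (A,hash)→7240, (A,nl)→8020 …(+1); best=1000 via (B,hash)
  {BC}: card=1000; try (B,hash)→700, (C,nl_idx)→1180, (C,merge)→2390, (B,nl_idx)→2500, (B,merge)→2620, (C,hash)→4040 …(+2); best=700 via (B,hash)
  {AC}: card=500; try (C,nl_idx)→4100, (C,hash)→4800, (A,merge)→6500, (C,merge)→6650, (A,hash)→7700, (A,nl)→100250 …(+1); best=4100 via (C,nl_idx)
  {ABD}: card=2000; try (A,merge)→4320, (A,hash)→7420, (A,nl)→8200, (D,hash)→9000, (D,nl_idx)→35000, (B,hash)→55000 …(+5); best=4320 via (A,merge)
  {BCD}: card=20; try (C,nl_idx)→380, (C,merge)→2570, (C,hash)→4220, (B,hash)→4950, (C,nl)→5200, (D,hash)→5700 …(+6); best=380 via (C,nl_idx)
  {ACD}: card=1250; try (D,hash)→8600, (D,nl_idx)→9350, (D,merge)→11350, (A,hash)→11950, (A,merge)→22500, (C,hash)→58800 …(+5); best=8600 via (D,hash)
  {ABC}: card=1000; try (B,hash)→4800, (B,nl_idx)→7600, (A,hash)→8900, (C,hash)→9000, (B,merge)→9220, (B,nl)→14100 …(+5); best=4800 via (B,hash)
  {ABCD}: card=10; try (A,merge)→4500, (A,hash)→7600, (A,nl)→8380, (D,hash)→9800, (B,hash)→10050, (C,hash)→10320 …(+9); best=4500 via (A,merge)

cost=4500; order=B,D,C,A; methods=nl_idx,nl_idx,merge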